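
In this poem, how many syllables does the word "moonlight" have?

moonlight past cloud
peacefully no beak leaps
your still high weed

2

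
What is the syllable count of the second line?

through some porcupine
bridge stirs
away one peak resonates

The second line: "bridge stirs": 1+1 = 2

2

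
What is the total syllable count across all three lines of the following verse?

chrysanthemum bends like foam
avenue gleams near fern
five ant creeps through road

18

Line 1: chrysanthemum (4), bends (1), like (1), foam (1) → 7
Line 2: avenue (3), gleams (1), near (1), fern (1) → 6
Line 3: five (1), ant (1), creeps (1), through (1), road (1) → 5
Total: 7 + 6 + 5 = 18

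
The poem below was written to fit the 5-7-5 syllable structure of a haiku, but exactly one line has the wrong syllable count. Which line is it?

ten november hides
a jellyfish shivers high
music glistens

Line 1: ten(1) + november(3) + hides(1) = 5 ✓
Line 2: a(1) + jellyfish(3) + shivers(2) + high(1) = 7 ✓
Line 3: music(2) + glistens(2) = 4 (expected 5)

Line 3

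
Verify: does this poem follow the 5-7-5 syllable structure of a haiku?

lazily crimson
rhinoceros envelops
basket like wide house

Line 1: "lazily crimson": 3+2 = 5 ✓
Line 2: "rhinoceros envelops": 4+3 = 7 ✓
Line 3: "basket like wide house": 2+1+1+1 = 5 ✓

Yes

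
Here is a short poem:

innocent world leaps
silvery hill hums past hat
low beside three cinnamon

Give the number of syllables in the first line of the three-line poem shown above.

5

The first line: innocent(3) + world(1) + leaps(1) = 5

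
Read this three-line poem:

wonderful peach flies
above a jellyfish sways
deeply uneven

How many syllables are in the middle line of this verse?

The middle line: above (2), a (1), jellyfish (3), sways (1) → 7

7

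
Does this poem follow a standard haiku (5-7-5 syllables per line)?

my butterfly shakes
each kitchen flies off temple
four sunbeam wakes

No

Line 1: "my butterfly shakes": 1+3+1 = 5 ✓
Line 2: "each kitchen flies off temple": 1+2+1+1+2 = 7 ✓
Line 3: "four sunbeam wakes": 1+2+1 = 4 (expected 5)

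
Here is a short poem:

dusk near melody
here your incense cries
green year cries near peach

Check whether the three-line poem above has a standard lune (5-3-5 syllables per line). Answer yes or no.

Line 1: dusk (1), near (1), melody (3) → 5 ✓
Line 2: here (1), your (1), incense (2), cries (1) → 5 (expected 3)
Line 3: green (1), year (1), cries (1), near (1), peach (1) → 5 ✓

No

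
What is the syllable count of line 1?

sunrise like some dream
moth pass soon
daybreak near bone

5

Line 1: "sunrise like some dream": 2+1+1+1 = 5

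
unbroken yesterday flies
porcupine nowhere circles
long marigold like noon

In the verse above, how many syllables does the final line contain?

6

The final line: long(1) + marigold(3) + like(1) + noon(1) = 6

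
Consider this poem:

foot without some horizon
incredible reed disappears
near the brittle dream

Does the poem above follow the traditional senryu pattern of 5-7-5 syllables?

No

Line 1: "foot without some horizon": 1+2+1+3 = 7 (expected 5)
Line 2: "incredible reed disappears": 4+1+3 = 8 (expected 7)
Line 3: "near the brittle dream": 1+1+2+1 = 5 ✓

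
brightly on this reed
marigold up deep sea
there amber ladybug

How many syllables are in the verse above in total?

Line 1: "brightly on this reed": 2+1+1+1 = 5
Line 2: "marigold up deep sea": 3+1+1+1 = 6
Line 3: "there amber ladybug": 1+2+3 = 6
Total: 5 + 6 + 6 = 17

17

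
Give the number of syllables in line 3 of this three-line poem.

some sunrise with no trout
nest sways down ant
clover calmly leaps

Line 3: "clover calmly leaps": 2+2+1 = 5

5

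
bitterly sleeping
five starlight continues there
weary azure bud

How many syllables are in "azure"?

2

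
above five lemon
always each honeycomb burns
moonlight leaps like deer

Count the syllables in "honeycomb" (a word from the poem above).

3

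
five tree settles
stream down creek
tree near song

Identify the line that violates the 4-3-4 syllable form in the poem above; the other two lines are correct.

Line 1: "five tree settles": 1+1+2 = 4 ✓
Line 2: "stream down creek": 1+1+1 = 3 ✓
Line 3: "tree near song": 1+1+1 = 3 (expected 4)

The third line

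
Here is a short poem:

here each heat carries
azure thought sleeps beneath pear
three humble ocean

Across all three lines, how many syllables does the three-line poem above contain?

17

Line 1: here(1) + each(1) + heat(1) + carries(2) = 5
Line 2: azure(2) + thought(1) + sleeps(1) + beneath(2) + pear(1) = 7
Line 3: three(1) + humble(2) + ocean(2) = 5
Total: 5 + 7 + 5 = 17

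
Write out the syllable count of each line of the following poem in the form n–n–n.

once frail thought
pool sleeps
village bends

Line 1: once (1), frail (1), thought (1) → 3
Line 2: pool (1), sleeps (1) → 2
Line 3: village (2), bends (1) → 3

3–2–3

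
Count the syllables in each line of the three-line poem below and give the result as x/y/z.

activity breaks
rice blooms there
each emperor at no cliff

5/3/7

Line 1: activity (4), breaks (1) → 5
Line 2: rice (1), blooms (1), there (1) → 3
Line 3: each (1), emperor (3), at (1), no (1), cliff (1) → 7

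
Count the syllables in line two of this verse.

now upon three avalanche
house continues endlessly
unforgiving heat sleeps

7

Line two: house (1), continues (3), endlessly (3) → 7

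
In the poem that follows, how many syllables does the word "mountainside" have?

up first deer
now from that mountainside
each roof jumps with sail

3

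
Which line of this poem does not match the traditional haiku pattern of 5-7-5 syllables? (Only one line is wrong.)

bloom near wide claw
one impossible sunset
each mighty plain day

Line 1: bloom (1), near (1), wide (1), claw (1) → 4 (expected 5)
Line 2: one (1), impossible (4), sunset (2) → 7 ✓
Line 3: each (1), mighty (2), plain (1), day (1) → 5 ✓

The first line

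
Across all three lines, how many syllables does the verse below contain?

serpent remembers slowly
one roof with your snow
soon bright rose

15

Line 1: "serpent remembers slowly": 2+3+2 = 7
Line 2: "one roof with your snow": 1+1+1+1+1 = 5
Line 3: "soon bright rose": 1+1+1 = 3
Total: 7 + 5 + 3 = 15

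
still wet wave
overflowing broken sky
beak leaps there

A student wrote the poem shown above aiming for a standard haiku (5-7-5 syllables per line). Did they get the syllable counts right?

Line 1: still (1), wet (1), wave (1) → 3 (expected 5)
Line 2: overflowing (4), broken (2), sky (1) → 7 ✓
Line 3: beak (1), leaps (1), there (1) → 3 (expected 5)

No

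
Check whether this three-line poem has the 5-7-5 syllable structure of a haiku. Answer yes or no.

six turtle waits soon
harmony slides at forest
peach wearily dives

Line 1: six (1), turtle (2), waits (1), soon (1) → 5 ✓
Line 2: harmony (3), slides (1), at (1), forest (2) → 7 ✓
Line 3: peach (1), wearily (3), dives (1) → 5 ✓

Yes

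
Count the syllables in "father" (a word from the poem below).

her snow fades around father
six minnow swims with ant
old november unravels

2

"father" has 2 syllables.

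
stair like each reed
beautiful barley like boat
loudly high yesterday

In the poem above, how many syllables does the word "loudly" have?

2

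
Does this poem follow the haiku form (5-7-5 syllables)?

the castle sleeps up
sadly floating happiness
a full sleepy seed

Yes

Line 1: "the castle sleeps up": 1+2+1+1 = 5 ✓
Line 2: "sadly floating happiness": 2+2+3 = 7 ✓
Line 3: "a full sleepy seed": 1+1+2+1 = 5 ✓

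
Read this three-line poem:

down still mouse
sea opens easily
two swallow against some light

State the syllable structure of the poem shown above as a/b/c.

3/6/7

Line 1: "down still mouse": 1+1+1 = 3
Line 2: "sea opens easily": 1+2+3 = 6
Line 3: "two swallow against some light": 1+2+2+1+1 = 7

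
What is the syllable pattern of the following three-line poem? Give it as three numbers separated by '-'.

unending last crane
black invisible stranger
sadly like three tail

Line 1: unending(3) + last(1) + crane(1) = 5
Line 2: black(1) + invisible(4) + stranger(2) = 7
Line 3: sadly(2) + like(1) + three(1) + tail(1) = 5

5-7-5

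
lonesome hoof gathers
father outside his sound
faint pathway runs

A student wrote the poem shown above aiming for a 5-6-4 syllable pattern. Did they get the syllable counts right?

Line 1: lonesome (2), hoof (1), gathers (2) → 5 ✓
Line 2: father (2), outside (2), his (1), sound (1) → 6 ✓
Line 3: faint (1), pathway (2), runs (1) → 4 ✓

Yes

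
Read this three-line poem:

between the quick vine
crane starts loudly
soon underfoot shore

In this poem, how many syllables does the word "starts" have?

1

"starts" has 1 syllable.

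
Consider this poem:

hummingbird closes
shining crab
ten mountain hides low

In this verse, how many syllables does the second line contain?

The second line: "shining crab": 2+1 = 3

3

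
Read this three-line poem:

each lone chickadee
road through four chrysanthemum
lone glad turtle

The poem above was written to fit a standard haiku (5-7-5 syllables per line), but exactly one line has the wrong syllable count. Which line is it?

Line 1: each (1), lone (1), chickadee (3) → 5 ✓
Line 2: road (1), through (1), four (1), chrysanthemum (4) → 7 ✓
Line 3: lone (1), glad (1), turtle (2) → 4 (expected 5)

The third line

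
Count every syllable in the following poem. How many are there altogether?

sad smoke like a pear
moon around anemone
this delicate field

17

Line 1: sad(1) + smoke(1) + like(1) + a(1) + pear(1) = 5
Line 2: moon(1) + around(2) + anemone(4) = 7
Line 3: this(1) + delicate(3) + field(1) = 5
Total: 5 + 7 + 5 = 17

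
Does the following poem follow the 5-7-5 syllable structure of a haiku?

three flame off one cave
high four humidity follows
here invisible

Line 1: "three flame off one cave": 1+1+1+1+1 = 5 ✓
Line 2: "high four humidity follows": 1+1+4+2 = 8 (expected 7)
Line 3: "here invisible": 1+4 = 5 ✓

No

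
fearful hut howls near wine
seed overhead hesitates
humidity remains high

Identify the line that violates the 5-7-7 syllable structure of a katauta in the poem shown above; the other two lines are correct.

Line 1: fearful(2) + hut(1) + howls(1) + near(1) + wine(1) = 6 (expected 5)
Line 2: seed(1) + overhead(3) + hesitates(3) = 7 ✓
Line 3: humidity(4) + remains(2) + high(1) = 7 ✓

Line 1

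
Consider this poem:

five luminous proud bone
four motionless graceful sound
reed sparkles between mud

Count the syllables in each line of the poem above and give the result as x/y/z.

Line 1: five (1), luminous (3), proud (1), bone (1) → 6
Line 2: four (1), motionless (3), graceful (2), sound (1) → 7
Line 3: reed (1), sparkles (2), between (2), mud (1) → 6

6/7/6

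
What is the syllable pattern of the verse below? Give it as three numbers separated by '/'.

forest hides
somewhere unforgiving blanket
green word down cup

3/8/4

Line 1: "forest hides": 2+1 = 3
Line 2: "somewhere unforgiving blanket": 2+4+2 = 8
Line 3: "green word down cup": 1+1+1+1 = 4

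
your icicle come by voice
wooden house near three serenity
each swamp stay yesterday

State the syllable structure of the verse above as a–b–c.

Line 1: your (1), icicle (3), come (1), by (1), voice (1) → 7
Line 2: wooden (2), house (1), near (1), three (1), serenity (4) → 9
Line 3: each (1), swamp (1), stay (1), yesterday (3) → 6

7–9–6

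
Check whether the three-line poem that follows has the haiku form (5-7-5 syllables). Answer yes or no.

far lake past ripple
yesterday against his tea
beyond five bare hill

Line 1: far (1), lake (1), past (1), ripple (2) → 5 ✓
Line 2: yesterday (3), against (2), his (1), tea (1) → 7 ✓
Line 3: beyond (2), five (1), bare (1), hill (1) → 5 ✓

Yes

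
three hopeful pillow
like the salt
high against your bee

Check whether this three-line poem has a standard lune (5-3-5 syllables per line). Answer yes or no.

Yes

Line 1: three(1) + hopeful(2) + pillow(2) = 5 ✓
Line 2: like(1) + the(1) + salt(1) = 3 ✓
Line 3: high(1) + against(2) + your(1) + bee(1) = 5 ✓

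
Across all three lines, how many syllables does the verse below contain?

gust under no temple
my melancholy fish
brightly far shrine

16

Line 1: "gust under no temple": 1+2+1+2 = 6
Line 2: "my melancholy fish": 1+4+1 = 6
Line 3: "brightly far shrine": 2+1+1 = 4
Total: 6 + 6 + 4 = 16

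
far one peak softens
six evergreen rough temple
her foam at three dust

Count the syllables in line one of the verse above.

Line one: "far one peak softens": 1+1+1+2 = 5

5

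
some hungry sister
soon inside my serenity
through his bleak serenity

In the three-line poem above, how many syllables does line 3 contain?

7

Line 3: through(1) + his(1) + bleak(1) + serenity(4) = 7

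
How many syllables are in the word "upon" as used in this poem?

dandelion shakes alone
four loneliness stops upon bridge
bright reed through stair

2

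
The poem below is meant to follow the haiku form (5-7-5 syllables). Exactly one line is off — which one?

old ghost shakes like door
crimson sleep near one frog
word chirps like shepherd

Line 1: old (1), ghost (1), shakes (1), like (1), door (1) → 5 ✓
Line 2: crimson (2), sleep (1), near (1), one (1), frog (1) → 6 (expected 7)
Line 3: word (1), chirps (1), like (1), shepherd (2) → 5 ✓

The second line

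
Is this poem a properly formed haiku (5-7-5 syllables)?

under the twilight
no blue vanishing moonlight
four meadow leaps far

Yes

Line 1: "under the twilight": 2+1+2 = 5 ✓
Line 2: "no blue vanishing moonlight": 1+1+3+2 = 7 ✓
Line 3: "four meadow leaps far": 1+2+1+1 = 5 ✓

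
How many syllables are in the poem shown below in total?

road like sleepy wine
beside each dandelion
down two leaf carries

Line 1: "road like sleepy wine": 1+1+2+1 = 5
Line 2: "beside each dandelion": 2+1+4 = 7
Line 3: "down two leaf carries": 1+1+1+2 = 5
Total: 5 + 7 + 5 = 17

17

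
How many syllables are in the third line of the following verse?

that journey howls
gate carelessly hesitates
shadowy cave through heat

The third line: shadowy (3), cave (1), through (1), heat (1) → 6

6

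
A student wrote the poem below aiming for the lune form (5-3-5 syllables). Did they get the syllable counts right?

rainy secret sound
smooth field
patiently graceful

Line 1: rainy(2) + secret(2) + sound(1) = 5 ✓
Line 2: smooth(1) + field(1) = 2 (expected 3)
Line 3: patiently(3) + graceful(2) = 5 ✓

No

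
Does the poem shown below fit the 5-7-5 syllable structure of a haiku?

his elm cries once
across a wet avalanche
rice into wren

No

Line 1: "his elm cries once": 1+1+1+1 = 4 (expected 5)
Line 2: "across a wet avalanche": 2+1+1+3 = 7 ✓
Line 3: "rice into wren": 1+2+1 = 4 (expected 5)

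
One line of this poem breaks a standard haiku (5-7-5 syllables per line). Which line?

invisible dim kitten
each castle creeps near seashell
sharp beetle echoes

Line 1

Line 1: invisible(4) + dim(1) + kitten(2) = 7 (expected 5)
Line 2: each(1) + castle(2) + creeps(1) + near(1) + seashell(2) = 7 ✓
Line 3: sharp(1) + beetle(2) + echoes(2) = 5 ✓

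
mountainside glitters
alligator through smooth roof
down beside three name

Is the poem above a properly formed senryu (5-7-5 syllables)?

Yes

Line 1: "mountainside glitters": 3+2 = 5 ✓
Line 2: "alligator through smooth roof": 4+1+1+1 = 7 ✓
Line 3: "down beside three name": 1+2+1+1 = 5 ✓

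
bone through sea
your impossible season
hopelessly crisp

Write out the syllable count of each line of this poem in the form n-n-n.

Line 1: "bone through sea": 1+1+1 = 3
Line 2: "your impossible season": 1+4+2 = 7
Line 3: "hopelessly crisp": 3+1 = 4

3-7-4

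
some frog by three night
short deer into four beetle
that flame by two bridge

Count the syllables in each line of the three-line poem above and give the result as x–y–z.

5–7–5

Line 1: some (1), frog (1), by (1), three (1), night (1) → 5
Line 2: short (1), deer (1), into (2), four (1), beetle (2) → 7
Line 3: that (1), flame (1), by (1), two (1), bridge (1) → 5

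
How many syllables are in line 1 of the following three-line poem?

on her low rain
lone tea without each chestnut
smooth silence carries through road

4

Line 1: on (1), her (1), low (1), rain (1) → 4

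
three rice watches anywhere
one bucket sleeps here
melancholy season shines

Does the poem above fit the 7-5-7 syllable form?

Yes

Line 1: "three rice watches anywhere": 1+1+2+3 = 7 ✓
Line 2: "one bucket sleeps here": 1+2+1+1 = 5 ✓
Line 3: "melancholy season shines": 4+2+1 = 7 ✓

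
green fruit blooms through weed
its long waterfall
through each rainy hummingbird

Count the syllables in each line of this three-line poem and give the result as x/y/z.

Line 1: "green fruit blooms through weed": 1+1+1+1+1 = 5
Line 2: "its long waterfall": 1+1+3 = 5
Line 3: "through each rainy hummingbird": 1+1+2+3 = 7

5/5/7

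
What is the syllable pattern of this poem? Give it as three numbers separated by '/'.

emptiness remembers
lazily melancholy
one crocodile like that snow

Line 1: emptiness(3) + remembers(3) = 6
Line 2: lazily(3) + melancholy(4) = 7
Line 3: one(1) + crocodile(3) + like(1) + that(1) + snow(1) = 7

6/7/7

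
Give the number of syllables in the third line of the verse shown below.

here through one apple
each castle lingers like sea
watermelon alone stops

The third line: watermelon(4) + alone(2) + stops(1) = 7

7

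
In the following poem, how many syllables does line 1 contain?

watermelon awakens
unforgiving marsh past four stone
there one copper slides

7

Line 1: watermelon (4), awakens (3) → 7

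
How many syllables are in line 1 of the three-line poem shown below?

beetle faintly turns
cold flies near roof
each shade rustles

5

Line 1: beetle (2), faintly (2), turns (1) → 5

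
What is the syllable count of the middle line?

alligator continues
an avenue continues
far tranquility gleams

7

The middle line: an (1), avenue (3), continues (3) → 7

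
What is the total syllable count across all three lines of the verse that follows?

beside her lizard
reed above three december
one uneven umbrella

19

Line 1: "beside her lizard": 2+1+2 = 5
Line 2: "reed above three december": 1+2+1+3 = 7
Line 3: "one uneven umbrella": 1+3+3 = 7
Total: 5 + 7 + 7 = 19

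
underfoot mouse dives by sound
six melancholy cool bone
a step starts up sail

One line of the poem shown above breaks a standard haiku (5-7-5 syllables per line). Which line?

Line 1

Line 1: underfoot(3) + mouse(1) + dives(1) + by(1) + sound(1) = 7 (expected 5)
Line 2: six(1) + melancholy(4) + cool(1) + bone(1) = 7 ✓
Line 3: a(1) + step(1) + starts(1) + up(1) + sail(1) = 5 ✓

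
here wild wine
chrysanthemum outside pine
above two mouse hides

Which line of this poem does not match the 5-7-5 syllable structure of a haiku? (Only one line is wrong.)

The first line

Line 1: "here wild wine": 1+1+1 = 3 (expected 5)
Line 2: "chrysanthemum outside pine": 4+2+1 = 7 ✓
Line 3: "above two mouse hides": 2+1+1+1 = 5 ✓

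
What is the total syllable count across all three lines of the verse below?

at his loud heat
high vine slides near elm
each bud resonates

14

Line 1: at (1), his (1), loud (1), heat (1) → 4
Line 2: high (1), vine (1), slides (1), near (1), elm (1) → 5
Line 3: each (1), bud (1), resonates (3) → 5
Total: 4 + 5 + 5 = 14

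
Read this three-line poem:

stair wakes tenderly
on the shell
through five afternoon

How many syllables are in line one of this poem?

5

Line one: "stair wakes tenderly": 1+1+3 = 5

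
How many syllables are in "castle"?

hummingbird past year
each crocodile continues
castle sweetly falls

"castle" has 2 syllables.

2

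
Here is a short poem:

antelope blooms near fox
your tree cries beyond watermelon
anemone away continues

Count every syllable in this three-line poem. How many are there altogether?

24

Line 1: antelope(3) + blooms(1) + near(1) + fox(1) = 6
Line 2: your(1) + tree(1) + cries(1) + beyond(2) + watermelon(4) = 9
Line 3: anemone(4) + away(2) + continues(3) = 9
Total: 6 + 9 + 9 = 24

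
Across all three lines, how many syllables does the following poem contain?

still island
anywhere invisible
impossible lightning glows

17

Line 1: still (1), island (2) → 3
Line 2: anywhere (3), invisible (4) → 7
Line 3: impossible (4), lightning (2), glows (1) → 7
Total: 3 + 7 + 7 = 17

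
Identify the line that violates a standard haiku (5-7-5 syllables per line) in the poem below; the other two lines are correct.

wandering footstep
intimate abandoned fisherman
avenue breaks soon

Line 2

Line 1: wandering (3), footstep (2) → 5 ✓
Line 2: intimate (3), abandoned (3), fisherman (3) → 9 (expected 7)
Line 3: avenue (3), breaks (1), soon (1) → 5 ✓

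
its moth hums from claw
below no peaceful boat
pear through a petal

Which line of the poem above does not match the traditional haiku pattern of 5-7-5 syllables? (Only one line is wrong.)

Line 1: its(1) + moth(1) + hums(1) + from(1) + claw(1) = 5 ✓
Line 2: below(2) + no(1) + peaceful(2) + boat(1) = 6 (expected 7)
Line 3: pear(1) + through(1) + a(1) + petal(2) = 5 ✓

The second line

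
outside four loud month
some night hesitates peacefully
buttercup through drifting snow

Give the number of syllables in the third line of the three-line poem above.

The third line: buttercup(3) + through(1) + drifting(2) + snow(1) = 7

7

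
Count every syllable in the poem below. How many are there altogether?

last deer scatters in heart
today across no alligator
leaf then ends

Line 1: last (1), deer (1), scatters (2), in (1), heart (1) → 6
Line 2: today (2), across (2), no (1), alligator (4) → 9
Line 3: leaf (1), then (1), ends (1) → 3
Total: 6 + 9 + 3 = 18

18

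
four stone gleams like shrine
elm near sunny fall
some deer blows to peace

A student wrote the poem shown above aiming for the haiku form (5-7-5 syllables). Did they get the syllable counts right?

Line 1: "four stone gleams like shrine": 1+1+1+1+1 = 5 ✓
Line 2: "elm near sunny fall": 1+1+2+1 = 5 (expected 7)
Line 3: "some deer blows to peace": 1+1+1+1+1 = 5 ✓

No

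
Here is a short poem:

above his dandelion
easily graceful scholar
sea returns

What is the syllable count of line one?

Line one: above(2) + his(1) + dandelion(4) = 7

7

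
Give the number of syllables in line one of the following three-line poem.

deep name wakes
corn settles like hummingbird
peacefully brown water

3

Line one: deep (1), name (1), wakes (1) → 3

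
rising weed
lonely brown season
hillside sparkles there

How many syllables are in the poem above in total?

Line 1: rising(2) + weed(1) = 3
Line 2: lonely(2) + brown(1) + season(2) = 5
Line 3: hillside(2) + sparkles(2) + there(1) = 5
Total: 3 + 5 + 5 = 13

13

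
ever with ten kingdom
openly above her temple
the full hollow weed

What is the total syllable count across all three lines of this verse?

Line 1: ever (2), with (1), ten (1), kingdom (2) → 6
Line 2: openly (3), above (2), her (1), temple (2) → 8
Line 3: the (1), full (1), hollow (2), weed (1) → 5
Total: 6 + 8 + 5 = 19

19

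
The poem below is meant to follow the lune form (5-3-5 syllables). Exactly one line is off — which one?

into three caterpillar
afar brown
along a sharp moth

Line 1

Line 1: into(2) + three(1) + caterpillar(4) = 7 (expected 5)
Line 2: afar(2) + brown(1) = 3 ✓
Line 3: along(2) + a(1) + sharp(1) + moth(1) = 5 ✓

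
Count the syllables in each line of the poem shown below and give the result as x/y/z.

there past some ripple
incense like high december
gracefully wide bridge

5/7/5

Line 1: there (1), past (1), some (1), ripple (2) → 5
Line 2: incense (2), like (1), high (1), december (3) → 7
Line 3: gracefully (3), wide (1), bridge (1) → 5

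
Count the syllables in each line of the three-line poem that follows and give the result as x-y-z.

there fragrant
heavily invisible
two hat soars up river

3-7-6

Line 1: there (1), fragrant (2) → 3
Line 2: heavily (3), invisible (4) → 7
Line 3: two (1), hat (1), soars (1), up (1), river (2) → 6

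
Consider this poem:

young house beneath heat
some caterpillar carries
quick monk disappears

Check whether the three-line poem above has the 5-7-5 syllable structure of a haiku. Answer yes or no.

Yes

Line 1: "young house beneath heat": 1+1+2+1 = 5 ✓
Line 2: "some caterpillar carries": 1+4+2 = 7 ✓
Line 3: "quick monk disappears": 1+1+3 = 5 ✓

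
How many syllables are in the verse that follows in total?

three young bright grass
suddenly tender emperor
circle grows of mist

Line 1: "three young bright grass": 1+1+1+1 = 4
Line 2: "suddenly tender emperor": 3+2+3 = 8
Line 3: "circle grows of mist": 2+1+1+1 = 5
Total: 4 + 8 + 5 = 17

17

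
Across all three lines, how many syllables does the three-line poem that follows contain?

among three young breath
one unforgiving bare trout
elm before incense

Line 1: among (2), three (1), young (1), breath (1) → 5
Line 2: one (1), unforgiving (4), bare (1), trout (1) → 7
Line 3: elm (1), before (2), incense (2) → 5
Total: 5 + 7 + 5 = 17

17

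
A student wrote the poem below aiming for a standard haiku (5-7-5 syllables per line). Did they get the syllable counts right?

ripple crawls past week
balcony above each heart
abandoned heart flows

Yes

Line 1: "ripple crawls past week": 2+1+1+1 = 5 ✓
Line 2: "balcony above each heart": 3+2+1+1 = 7 ✓
Line 3: "abandoned heart flows": 3+1+1 = 5 ✓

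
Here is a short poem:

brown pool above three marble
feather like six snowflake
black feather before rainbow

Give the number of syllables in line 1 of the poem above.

Line 1: brown(1) + pool(1) + above(2) + three(1) + marble(2) = 7

7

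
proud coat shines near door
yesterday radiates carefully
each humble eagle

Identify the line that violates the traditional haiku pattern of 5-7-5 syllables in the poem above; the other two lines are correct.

Line 2

Line 1: proud(1) + coat(1) + shines(1) + near(1) + door(1) = 5 ✓
Line 2: yesterday(3) + radiates(3) + carefully(3) = 9 (expected 7)
Line 3: each(1) + humble(2) + eagle(2) = 5 ✓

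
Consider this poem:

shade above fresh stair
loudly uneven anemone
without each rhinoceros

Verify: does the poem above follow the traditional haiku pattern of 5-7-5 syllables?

No

Line 1: shade (1), above (2), fresh (1), stair (1) → 5 ✓
Line 2: loudly (2), uneven (3), anemone (4) → 9 (expected 7)
Line 3: without (2), each (1), rhinoceros (4) → 7 (expected 5)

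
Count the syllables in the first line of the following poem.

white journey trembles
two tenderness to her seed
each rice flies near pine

The first line: white (1), journey (2), trembles (2) → 5

5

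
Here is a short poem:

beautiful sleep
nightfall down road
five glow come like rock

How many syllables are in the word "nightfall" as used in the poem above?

2

"nightfall" has 2 syllables.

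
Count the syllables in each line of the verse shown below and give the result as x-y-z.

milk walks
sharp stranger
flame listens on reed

2-3-5

Line 1: milk(1) + walks(1) = 2
Line 2: sharp(1) + stranger(2) = 3
Line 3: flame(1) + listens(2) + on(1) + reed(1) = 5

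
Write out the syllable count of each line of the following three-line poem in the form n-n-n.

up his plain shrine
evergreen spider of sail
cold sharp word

4-7-3

Line 1: "up his plain shrine": 1+1+1+1 = 4
Line 2: "evergreen spider of sail": 3+2+1+1 = 7
Line 3: "cold sharp word": 1+1+1 = 3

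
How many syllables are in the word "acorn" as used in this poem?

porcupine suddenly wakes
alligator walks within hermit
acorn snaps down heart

2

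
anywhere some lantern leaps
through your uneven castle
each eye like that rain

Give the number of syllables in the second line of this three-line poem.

The second line: through(1) + your(1) + uneven(3) + castle(2) = 7

7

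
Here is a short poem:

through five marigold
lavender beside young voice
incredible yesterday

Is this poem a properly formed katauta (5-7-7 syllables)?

Yes

Line 1: through (1), five (1), marigold (3) → 5 ✓
Line 2: lavender (3), beside (2), young (1), voice (1) → 7 ✓
Line 3: incredible (4), yesterday (3) → 7 ✓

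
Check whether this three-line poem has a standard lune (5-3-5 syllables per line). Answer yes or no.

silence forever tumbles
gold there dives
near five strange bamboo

Line 1: silence (2), forever (3), tumbles (2) → 7 (expected 5)
Line 2: gold (1), there (1), dives (1) → 3 ✓
Line 3: near (1), five (1), strange (1), bamboo (2) → 5 ✓

No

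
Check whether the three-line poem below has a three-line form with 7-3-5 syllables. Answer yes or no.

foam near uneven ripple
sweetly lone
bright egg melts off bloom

Yes

Line 1: "foam near uneven ripple": 1+1+3+2 = 7 ✓
Line 2: "sweetly lone": 2+1 = 3 ✓
Line 3: "bright egg melts off bloom": 1+1+1+1+1 = 5 ✓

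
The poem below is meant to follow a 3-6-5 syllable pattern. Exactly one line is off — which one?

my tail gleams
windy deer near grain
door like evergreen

The second line

Line 1: "my tail gleams": 1+1+1 = 3 ✓
Line 2: "windy deer near grain": 2+1+1+1 = 5 (expected 6)
Line 3: "door like evergreen": 1+1+3 = 5 ✓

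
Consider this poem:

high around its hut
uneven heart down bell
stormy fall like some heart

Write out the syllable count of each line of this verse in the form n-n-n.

Line 1: high (1), around (2), its (1), hut (1) → 5
Line 2: uneven (3), heart (1), down (1), bell (1) → 6
Line 3: stormy (2), fall (1), like (1), some (1), heart (1) → 6

5-6-6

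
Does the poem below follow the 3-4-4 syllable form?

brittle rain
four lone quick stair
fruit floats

Line 1: brittle(2) + rain(1) = 3 ✓
Line 2: four(1) + lone(1) + quick(1) + stair(1) = 4 ✓
Line 3: fruit(1) + floats(1) = 2 (expected 4)

No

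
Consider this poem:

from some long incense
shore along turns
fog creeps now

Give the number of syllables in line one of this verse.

Line one: from(1) + some(1) + long(1) + incense(2) = 5

5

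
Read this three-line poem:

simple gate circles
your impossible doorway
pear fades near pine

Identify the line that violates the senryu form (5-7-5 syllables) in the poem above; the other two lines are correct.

The third line

Line 1: simple (2), gate (1), circles (2) → 5 ✓
Line 2: your (1), impossible (4), doorway (2) → 7 ✓
Line 3: pear (1), fades (1), near (1), pine (1) → 4 (expected 5)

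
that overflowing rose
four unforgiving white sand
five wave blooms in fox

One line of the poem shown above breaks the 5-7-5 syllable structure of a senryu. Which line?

Line 1: that (1), overflowing (4), rose (1) → 6 (expected 5)
Line 2: four (1), unforgiving (4), white (1), sand (1) → 7 ✓
Line 3: five (1), wave (1), blooms (1), in (1), fox (1) → 5 ✓

Line 1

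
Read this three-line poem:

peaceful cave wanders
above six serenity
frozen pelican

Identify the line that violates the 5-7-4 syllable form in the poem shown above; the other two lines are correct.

Line 1: peaceful (2), cave (1), wanders (2) → 5 ✓
Line 2: above (2), six (1), serenity (4) → 7 ✓
Line 3: frozen (2), pelican (3) → 5 (expected 4)

Line 3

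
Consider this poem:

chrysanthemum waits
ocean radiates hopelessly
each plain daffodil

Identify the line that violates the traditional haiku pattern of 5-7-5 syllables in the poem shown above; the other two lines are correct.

Line 2

Line 1: "chrysanthemum waits": 4+1 = 5 ✓
Line 2: "ocean radiates hopelessly": 2+3+3 = 8 (expected 7)
Line 3: "each plain daffodil": 1+1+3 = 5 ✓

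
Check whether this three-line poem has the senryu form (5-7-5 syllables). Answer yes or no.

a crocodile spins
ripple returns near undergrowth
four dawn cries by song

Line 1: a (1), crocodile (3), spins (1) → 5 ✓
Line 2: ripple (2), returns (2), near (1), undergrowth (3) → 8 (expected 7)
Line 3: four (1), dawn (1), cries (1), by (1), song (1) → 5 ✓

No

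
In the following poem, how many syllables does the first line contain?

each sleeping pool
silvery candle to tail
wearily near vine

The first line: each(1) + sleeping(2) + pool(1) = 4

4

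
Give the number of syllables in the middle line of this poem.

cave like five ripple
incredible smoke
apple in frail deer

The middle line: incredible (4), smoke (1) → 5

5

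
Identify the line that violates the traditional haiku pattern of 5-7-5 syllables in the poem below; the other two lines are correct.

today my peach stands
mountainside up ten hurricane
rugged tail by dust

The second line

Line 1: "today my peach stands": 2+1+1+1 = 5 ✓
Line 2: "mountainside up ten hurricane": 3+1+1+3 = 8 (expected 7)
Line 3: "rugged tail by dust": 2+1+1+1 = 5 ✓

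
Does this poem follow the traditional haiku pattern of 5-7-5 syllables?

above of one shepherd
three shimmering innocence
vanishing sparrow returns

No

Line 1: above(2) + of(1) + one(1) + shepherd(2) = 6 (expected 5)
Line 2: three(1) + shimmering(3) + innocence(3) = 7 ✓
Line 3: vanishing(3) + sparrow(2) + returns(2) = 7 (expected 5)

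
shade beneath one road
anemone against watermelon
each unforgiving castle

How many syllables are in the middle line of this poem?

The middle line: "anemone against watermelon": 4+2+4 = 10

10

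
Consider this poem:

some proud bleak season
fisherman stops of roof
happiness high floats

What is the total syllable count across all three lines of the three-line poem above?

Line 1: some (1), proud (1), bleak (1), season (2) → 5
Line 2: fisherman (3), stops (1), of (1), roof (1) → 6
Line 3: happiness (3), high (1), floats (1) → 5
Total: 5 + 6 + 5 = 16

16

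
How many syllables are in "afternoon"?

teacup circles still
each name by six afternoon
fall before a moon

3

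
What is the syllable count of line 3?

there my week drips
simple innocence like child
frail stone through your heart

Line 3: frail (1), stone (1), through (1), your (1), heart (1) → 5

5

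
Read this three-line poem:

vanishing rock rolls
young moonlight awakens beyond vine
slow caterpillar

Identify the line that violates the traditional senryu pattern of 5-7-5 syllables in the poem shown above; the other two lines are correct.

The second line

Line 1: "vanishing rock rolls": 3+1+1 = 5 ✓
Line 2: "young moonlight awakens beyond vine": 1+2+3+2+1 = 9 (expected 7)
Line 3: "slow caterpillar": 1+4 = 5 ✓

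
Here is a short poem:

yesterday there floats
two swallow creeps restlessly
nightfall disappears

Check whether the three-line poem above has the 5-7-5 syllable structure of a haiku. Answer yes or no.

Line 1: "yesterday there floats": 3+1+1 = 5 ✓
Line 2: "two swallow creeps restlessly": 1+2+1+3 = 7 ✓
Line 3: "nightfall disappears": 2+3 = 5 ✓

Yes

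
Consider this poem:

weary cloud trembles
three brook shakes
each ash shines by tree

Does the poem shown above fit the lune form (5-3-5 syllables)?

Yes

Line 1: weary(2) + cloud(1) + trembles(2) = 5 ✓
Line 2: three(1) + brook(1) + shakes(1) = 3 ✓
Line 3: each(1) + ash(1) + shines(1) + by(1) + tree(1) = 5 ✓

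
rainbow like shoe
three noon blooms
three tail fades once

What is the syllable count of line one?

Line one: rainbow(2) + like(1) + shoe(1) = 4

4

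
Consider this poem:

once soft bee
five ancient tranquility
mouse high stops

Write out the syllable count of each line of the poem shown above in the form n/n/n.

3/7/3

Line 1: once(1) + soft(1) + bee(1) = 3
Line 2: five(1) + ancient(2) + tranquility(4) = 7
Line 3: mouse(1) + high(1) + stops(1) = 3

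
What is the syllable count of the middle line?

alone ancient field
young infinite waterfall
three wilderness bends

The middle line: "young infinite waterfall": 1+3+3 = 7

7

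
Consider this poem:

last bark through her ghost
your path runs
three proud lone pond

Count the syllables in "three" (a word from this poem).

"three" has 1 syllable.

1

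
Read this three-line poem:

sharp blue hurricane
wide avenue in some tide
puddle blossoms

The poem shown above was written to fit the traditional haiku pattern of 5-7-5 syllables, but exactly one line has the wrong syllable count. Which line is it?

Line 1: sharp(1) + blue(1) + hurricane(3) = 5 ✓
Line 2: wide(1) + avenue(3) + in(1) + some(1) + tide(1) = 7 ✓
Line 3: puddle(2) + blossoms(2) = 4 (expected 5)

Line 3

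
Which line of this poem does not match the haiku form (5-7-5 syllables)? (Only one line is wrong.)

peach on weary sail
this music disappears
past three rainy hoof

Line 1: peach (1), on (1), weary (2), sail (1) → 5 ✓
Line 2: this (1), music (2), disappears (3) → 6 (expected 7)
Line 3: past (1), three (1), rainy (2), hoof (1) → 5 ✓

The second line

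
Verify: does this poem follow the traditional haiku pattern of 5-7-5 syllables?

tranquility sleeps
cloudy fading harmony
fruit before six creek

Line 1: tranquility(4) + sleeps(1) = 5 ✓
Line 2: cloudy(2) + fading(2) + harmony(3) = 7 ✓
Line 3: fruit(1) + before(2) + six(1) + creek(1) = 5 ✓

Yes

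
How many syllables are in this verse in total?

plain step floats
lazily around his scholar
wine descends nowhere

16

Line 1: "plain step floats": 1+1+1 = 3
Line 2: "lazily around his scholar": 3+2+1+2 = 8
Line 3: "wine descends nowhere": 1+2+2 = 5
Total: 3 + 8 + 5 = 16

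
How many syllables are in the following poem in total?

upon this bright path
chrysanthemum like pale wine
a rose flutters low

17

Line 1: upon (2), this (1), bright (1), path (1) → 5
Line 2: chrysanthemum (4), like (1), pale (1), wine (1) → 7
Line 3: a (1), rose (1), flutters (2), low (1) → 5
Total: 5 + 7 + 5 = 17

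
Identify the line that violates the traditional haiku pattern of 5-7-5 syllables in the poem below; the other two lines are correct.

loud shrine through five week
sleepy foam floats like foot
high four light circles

Line 1: "loud shrine through five week": 1+1+1+1+1 = 5 ✓
Line 2: "sleepy foam floats like foot": 2+1+1+1+1 = 6 (expected 7)
Line 3: "high four light circles": 1+1+1+2 = 5 ✓

The second line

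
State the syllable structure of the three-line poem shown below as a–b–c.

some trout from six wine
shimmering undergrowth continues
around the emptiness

Line 1: some (1), trout (1), from (1), six (1), wine (1) → 5
Line 2: shimmering (3), undergrowth (3), continues (3) → 9
Line 3: around (2), the (1), emptiness (3) → 6

5–9–6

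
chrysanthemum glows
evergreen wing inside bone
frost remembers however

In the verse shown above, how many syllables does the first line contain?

The first line: "chrysanthemum glows": 4+1 = 5

5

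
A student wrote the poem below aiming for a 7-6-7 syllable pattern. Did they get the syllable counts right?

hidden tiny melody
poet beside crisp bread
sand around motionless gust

Line 1: hidden(2) + tiny(2) + melody(3) = 7 ✓
Line 2: poet(2) + beside(2) + crisp(1) + bread(1) = 6 ✓
Line 3: sand(1) + around(2) + motionless(3) + gust(1) = 7 ✓

Yes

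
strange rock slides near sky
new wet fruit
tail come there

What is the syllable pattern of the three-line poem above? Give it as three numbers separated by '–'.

5–3–3

Line 1: "strange rock slides near sky": 1+1+1+1+1 = 5
Line 2: "new wet fruit": 1+1+1 = 3
Line 3: "tail come there": 1+1+1 = 3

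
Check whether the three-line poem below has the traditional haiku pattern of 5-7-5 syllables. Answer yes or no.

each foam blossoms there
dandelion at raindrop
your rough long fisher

Line 1: "each foam blossoms there": 1+1+2+1 = 5 ✓
Line 2: "dandelion at raindrop": 4+1+2 = 7 ✓
Line 3: "your rough long fisher": 1+1+1+2 = 5 ✓

Yes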